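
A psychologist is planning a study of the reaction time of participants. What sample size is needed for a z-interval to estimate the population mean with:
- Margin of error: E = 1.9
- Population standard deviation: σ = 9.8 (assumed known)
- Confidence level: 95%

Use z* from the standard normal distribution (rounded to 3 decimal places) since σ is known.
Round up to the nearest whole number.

Using z* since population σ is known (z-interval formula).

For 95% confidence, z* = 1.96 (from standard normal table)

Sample size formula for z-interval: n = (z*σ/E)²

n = (1.96 × 9.8 / 1.9)²
  = (10.109474)²
  = 102.2015

Round up to the nearest whole number: n = 103

103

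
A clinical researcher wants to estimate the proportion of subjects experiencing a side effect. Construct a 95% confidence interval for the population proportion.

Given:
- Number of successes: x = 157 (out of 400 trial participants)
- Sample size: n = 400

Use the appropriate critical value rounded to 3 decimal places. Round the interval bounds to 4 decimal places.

Sample proportion: p̂ = 157/400 = 0.392500

Check conditions for normal approximation:
  np̂ = 157 ≥ 10 ✓
  n(1-p̂) = 243 ≥ 10 ✓

The sample is large enough, so use a z-interval (normal approximation) for the proportion.

For 95% confidence, z* = 1.96 (from standard normal table)

Standard error: SE = √(p̂(1-p̂)/n) = √(0.392500×0.607500/400) = 0.02441535

Margin of error: E = z* × SE = 1.96 × 0.02441535 = 0.047854

Z-interval: p̂ ± E = 0.392500 ± 0.047854 = (0.344646, 0.440354)

Rounded to 4 decimal places:

(0.3446, 0.4404)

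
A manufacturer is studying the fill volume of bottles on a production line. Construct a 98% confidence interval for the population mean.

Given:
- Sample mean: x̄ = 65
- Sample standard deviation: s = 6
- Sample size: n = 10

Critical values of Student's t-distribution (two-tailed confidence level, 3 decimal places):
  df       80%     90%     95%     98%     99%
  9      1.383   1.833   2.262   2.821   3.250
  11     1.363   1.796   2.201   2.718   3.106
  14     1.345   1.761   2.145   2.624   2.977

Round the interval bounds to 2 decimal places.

The population standard deviation σ is unknown (only the sample standard deviation s is given), so use a t-interval with df = n - 1 = 10 - 1 = 9.

For 98% confidence with df = 9, t* = 2.821 (from t-table)

Standard error: SE = s/√n = 6/√10 = 1.897367

Margin of error: E = t* × SE = 2.821 × 1.897367 = 5.3525

T-interval: x̄ ± E = 65 ± 5.3525 = (59.6475, 70.3525)

Rounded to 2 decimal places:

(59.65, 70.35)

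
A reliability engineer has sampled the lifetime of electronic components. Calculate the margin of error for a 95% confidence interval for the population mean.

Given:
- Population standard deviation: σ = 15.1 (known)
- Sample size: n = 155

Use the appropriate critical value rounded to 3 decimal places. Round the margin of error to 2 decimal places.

The population standard deviation σ is known, so use the z-interval margin of error formula.

For 95% confidence, z* = 1.96 (from standard normal table)

Margin of error formula for z-interval: E = z* × σ/√n

E = 1.96 × 15.1/√155
  = 1.96 × 1.212861
  = 2.3772

Rounded to 2 decimal places:

2.38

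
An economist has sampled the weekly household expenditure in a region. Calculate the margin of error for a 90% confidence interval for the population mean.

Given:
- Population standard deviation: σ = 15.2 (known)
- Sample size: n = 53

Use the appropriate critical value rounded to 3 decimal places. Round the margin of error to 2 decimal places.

The population standard deviation σ is known, so use the z-interval margin of error formula.

For 90% confidence, z* = 1.645 (from standard normal table)

Margin of error formula for z-interval: E = z* × σ/√n

E = 1.645 × 15.2/√53
  = 1.645 × 2.087881
  = 3.4346

Rounded to 2 decimal places:

3.43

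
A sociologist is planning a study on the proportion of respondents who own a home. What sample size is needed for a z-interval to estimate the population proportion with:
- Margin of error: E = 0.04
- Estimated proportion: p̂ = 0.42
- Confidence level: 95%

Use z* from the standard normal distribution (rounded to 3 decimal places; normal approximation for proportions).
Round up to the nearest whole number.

Using z* for proportion z-interval (normal approximation).

For 95% confidence, z* = 1.96 (from standard normal table)

Sample size formula for proportion z-interval: n = z*²p̂(1-p̂)/E²

n = 1.96² × 0.42 × 0.58 / 0.04²
  = 3.8416 × 0.2436 / 0.0016
  = 584.8836

Round up to the nearest whole number: n = 585

585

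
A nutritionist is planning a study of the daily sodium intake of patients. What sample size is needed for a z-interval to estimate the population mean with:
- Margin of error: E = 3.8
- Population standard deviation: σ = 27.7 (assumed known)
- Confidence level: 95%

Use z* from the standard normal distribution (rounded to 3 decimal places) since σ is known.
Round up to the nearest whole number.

Using z* since population σ is known (z-interval formula).

For 95% confidence, z* = 1.96 (from standard normal table)

Sample size formula for z-interval: n = (z*σ/E)²

n = (1.96 × 27.7 / 3.8)²
  = (14.287368)²
  = 204.1289

Round up to the nearest whole number: n = 205

205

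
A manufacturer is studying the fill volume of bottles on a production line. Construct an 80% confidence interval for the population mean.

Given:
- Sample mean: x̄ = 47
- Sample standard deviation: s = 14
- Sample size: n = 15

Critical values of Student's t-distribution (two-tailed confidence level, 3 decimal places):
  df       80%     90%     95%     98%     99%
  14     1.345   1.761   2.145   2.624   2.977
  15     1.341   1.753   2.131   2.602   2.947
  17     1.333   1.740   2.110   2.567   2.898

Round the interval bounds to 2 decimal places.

The population standard deviation σ is unknown (only the sample standard deviation s is given), so use a t-interval with df = n - 1 = 15 - 1 = 14.

For 80% confidence with df = 14, t* = 1.345 (from t-table)

Standard error: SE = s/√n = 14/√15 = 3.614784

Margin of error: E = t* × SE = 1.345 × 3.614784 = 4.8619

T-interval: x̄ ± E = 47 ± 4.8619 = (42.1381, 51.8619)

Rounded to 2 decimal places:

(42.14, 51.86)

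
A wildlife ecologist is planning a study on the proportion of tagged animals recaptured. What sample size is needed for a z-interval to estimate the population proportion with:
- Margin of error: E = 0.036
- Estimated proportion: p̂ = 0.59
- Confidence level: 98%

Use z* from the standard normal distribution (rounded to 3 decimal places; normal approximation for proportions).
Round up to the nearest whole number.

Using z* for proportion z-interval (normal approximation).

For 98% confidence, z* = 2.326 (from standard normal table)

Sample size formula for proportion z-interval: n = z*²p̂(1-p̂)/E²

n = 2.326² × 0.59 × 0.41 / 0.036²
  = 5.410276 × 0.2419 / 0.001296
  = 1009.8347

Round up to the nearest whole number: n = 1010

1010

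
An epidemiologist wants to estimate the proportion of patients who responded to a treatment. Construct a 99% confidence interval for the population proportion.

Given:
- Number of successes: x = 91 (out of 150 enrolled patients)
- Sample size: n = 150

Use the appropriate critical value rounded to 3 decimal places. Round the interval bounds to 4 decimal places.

Sample proportion: p̂ = 91/150 = 0.606667

Check conditions for normal approximation:
  np̂ = 91 ≥ 10 ✓
  n(1-p̂) = 59 ≥ 10 ✓

The sample is large enough, so use a z-interval (normal approximation) for the proportion.

For 99% confidence, z* = 2.576 (from standard normal table)

Standard error: SE = √(p̂(1-p̂)/n) = √(0.606667×0.393333/150) = 0.03988502

Margin of error: E = z* × SE = 2.576 × 0.03988502 = 0.102744

Z-interval: p̂ ± E = 0.606667 ± 0.102744 = (0.503923, 0.709410)

Rounded to 4 decimal places:

(0.5039, 0.7094)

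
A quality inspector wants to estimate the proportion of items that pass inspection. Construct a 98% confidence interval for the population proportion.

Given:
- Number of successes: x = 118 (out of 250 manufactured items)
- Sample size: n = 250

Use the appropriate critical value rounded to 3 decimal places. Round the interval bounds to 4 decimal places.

Sample proportion: p̂ = 118/250 = 0.472000

Check conditions for normal approximation:
  np̂ = 118 ≥ 10 ✓
  n(1-p̂) = 132 ≥ 10 ✓

The sample is large enough, so use a z-interval (normal approximation) for the proportion.

For 98% confidence, z* = 2.326 (from standard normal table)

Standard error: SE = √(p̂(1-p̂)/n) = √(0.472000×0.528000/250) = 0.03157315

Margin of error: E = z* × SE = 2.326 × 0.03157315 = 0.073439

Z-interval: p̂ ± E = 0.472000 ± 0.073439 = (0.398561, 0.545439)

Rounded to 4 decimal places:

(0.3986, 0.5454)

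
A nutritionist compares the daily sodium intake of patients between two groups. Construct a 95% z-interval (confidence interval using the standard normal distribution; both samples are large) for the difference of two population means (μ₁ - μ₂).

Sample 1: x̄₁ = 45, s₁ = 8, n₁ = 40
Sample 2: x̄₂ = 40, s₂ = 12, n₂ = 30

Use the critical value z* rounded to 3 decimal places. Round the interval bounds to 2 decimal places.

Both samples are large (n₁ = 40 ≥ 30, n₂ = 30 ≥ 30), so a z-interval for the difference of means applies.

Point estimate: x̄₁ - x̄₂ = 45 - 40 = 5

Standard error: SE = √(s₁²/n₁ + s₂²/n₂)
= √(8²/40 + 12²/30)
= √(1.600000 + 4.800000)
= 2.529822

For 95% confidence, z* = 1.96 (from standard normal table)
Margin of error: E = z* × SE = 1.96 × 2.529822 = 4.9585

Z-interval: (x̄₁ - x̄₂) ± E = 5 ± 4.9585 = (0.0415, 9.9585)

Rounded to 2 decimal places:

(0.04, 9.96)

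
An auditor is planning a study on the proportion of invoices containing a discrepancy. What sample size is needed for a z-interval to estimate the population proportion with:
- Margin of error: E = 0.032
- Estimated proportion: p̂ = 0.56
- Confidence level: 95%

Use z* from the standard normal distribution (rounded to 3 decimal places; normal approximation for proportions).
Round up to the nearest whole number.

Using z* for proportion z-interval (normal approximation).

For 95% confidence, z* = 1.96 (from standard normal table)

Sample size formula for proportion z-interval: n = z*²p̂(1-p̂)/E²

n = 1.96² × 0.56 × 0.44 / 0.032²
  = 3.8416 × 0.2464 / 0.001024
  = 924.3850

Round up to the nearest whole number: n = 925

925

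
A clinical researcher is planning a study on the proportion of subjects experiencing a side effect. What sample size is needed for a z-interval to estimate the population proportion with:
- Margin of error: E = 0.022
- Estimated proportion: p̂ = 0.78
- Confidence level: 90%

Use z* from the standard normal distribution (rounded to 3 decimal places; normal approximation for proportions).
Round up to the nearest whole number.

Using z* for proportion z-interval (normal approximation).

For 90% confidence, z* = 1.645 (from standard normal table)

Sample size formula for proportion z-interval: n = z*²p̂(1-p̂)/E²

n = 1.645² × 0.78 × 0.22 / 0.022²
  = 2.706025 × 0.1716 / 0.000484
  = 959.4089

Round up to the nearest whole number: n = 960

960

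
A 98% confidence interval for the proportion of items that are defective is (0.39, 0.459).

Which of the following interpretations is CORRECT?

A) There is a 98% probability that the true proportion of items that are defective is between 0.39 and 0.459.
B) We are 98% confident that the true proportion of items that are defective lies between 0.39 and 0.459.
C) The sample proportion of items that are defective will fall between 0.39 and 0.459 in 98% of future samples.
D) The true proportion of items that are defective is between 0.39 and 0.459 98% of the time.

A confidence interval represents our confidence in the procedure, not a probability statement about the parameter.

Key concept: If we repeated this sampling process many times and computed a 98% CI each time, about 98% of those intervals would contain the true population parameter.

For this specific interval (0.39, 0.459):
- Midpoint (point estimate): 0.4245
- Margin of error: 0.0345

The correct interpretation is the one stating confidence that the true parameter lies in the interval — option B.

B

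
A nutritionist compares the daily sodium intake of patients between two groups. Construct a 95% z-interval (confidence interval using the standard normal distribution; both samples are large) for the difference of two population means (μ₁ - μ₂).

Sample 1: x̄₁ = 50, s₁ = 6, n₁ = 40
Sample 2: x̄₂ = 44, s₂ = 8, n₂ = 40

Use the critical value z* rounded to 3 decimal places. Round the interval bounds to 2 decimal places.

Both samples are large (n₁ = 40 ≥ 30, n₂ = 40 ≥ 30), so a z-interval for the difference of means applies.

Point estimate: x̄₁ - x̄₂ = 50 - 44 = 6

Standard error: SE = √(s₁²/n₁ + s₂²/n₂)
= √(6²/40 + 8²/40)
= √(0.900000 + 1.600000)
= 1.581139

For 95% confidence, z* = 1.96 (from standard normal table)
Margin of error: E = z* × SE = 1.96 × 1.581139 = 3.0990

Z-interval: (x̄₁ - x̄₂) ± E = 6 ± 3.0990 = (2.9010, 9.0990)

Rounded to 2 decimal places:

(2.90, 9.10)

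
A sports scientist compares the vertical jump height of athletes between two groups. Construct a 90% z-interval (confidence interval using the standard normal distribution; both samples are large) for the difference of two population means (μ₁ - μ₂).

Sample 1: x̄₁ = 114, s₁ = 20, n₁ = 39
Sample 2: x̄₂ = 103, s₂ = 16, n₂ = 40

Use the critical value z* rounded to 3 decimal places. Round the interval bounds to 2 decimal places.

Both samples are large (n₁ = 39 ≥ 30, n₂ = 40 ≥ 30), so a z-interval for the difference of means applies.

Point estimate: x̄₁ - x̄₂ = 114 - 103 = 11

Standard error: SE = √(s₁²/n₁ + s₂²/n₂)
= √(20²/39 + 16²/40)
= √(10.256410 + 6.400000)
= 4.081227

For 90% confidence, z* = 1.645 (from standard normal table)
Margin of error: E = z* × SE = 1.645 × 4.081227 = 6.7136

Z-interval: (x̄₁ - x̄₂) ± E = 11 ± 6.7136 = (4.2864, 17.7136)

Rounded to 2 decimal places:

(4.29, 17.71)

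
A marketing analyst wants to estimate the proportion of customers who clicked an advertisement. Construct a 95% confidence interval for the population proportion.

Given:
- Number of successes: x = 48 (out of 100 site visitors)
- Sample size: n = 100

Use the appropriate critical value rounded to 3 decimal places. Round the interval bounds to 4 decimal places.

Sample proportion: p̂ = 48/100 = 0.480000

Check conditions for normal approximation:
  np̂ = 48 ≥ 10 ✓
  n(1-p̂) = 52 ≥ 10 ✓

The sample is large enough, so use a z-interval (normal approximation) for the proportion.

For 95% confidence, z* = 1.96 (from standard normal table)

Standard error: SE = √(p̂(1-p̂)/n) = √(0.480000×0.520000/100) = 0.04995998

Margin of error: E = z* × SE = 1.96 × 0.04995998 = 0.097922

Z-interval: p̂ ± E = 0.480000 ± 0.097922 = (0.382078, 0.577922)

Rounded to 4 decimal places:

(0.3821, 0.5779)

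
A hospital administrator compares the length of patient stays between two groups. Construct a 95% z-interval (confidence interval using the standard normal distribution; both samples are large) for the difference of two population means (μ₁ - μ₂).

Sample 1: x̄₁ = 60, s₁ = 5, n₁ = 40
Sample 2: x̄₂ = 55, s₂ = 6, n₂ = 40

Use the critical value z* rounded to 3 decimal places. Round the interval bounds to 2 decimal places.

Both samples are large (n₁ = 40 ≥ 30, n₂ = 40 ≥ 30), so a z-interval for the difference of means applies.

Point estimate: x̄₁ - x̄₂ = 60 - 55 = 5

Standard error: SE = √(s₁²/n₁ + s₂²/n₂)
= √(5²/40 + 6²/40)
= √(0.625000 + 0.900000)
= 1.234909

For 95% confidence, z* = 1.96 (from standard normal table)
Margin of error: E = z* × SE = 1.96 × 1.234909 = 2.4204

Z-interval: (x̄₁ - x̄₂) ± E = 5 ± 2.4204 = (2.5796, 7.4204)

Rounded to 2 decimal places:

(2.58, 7.42)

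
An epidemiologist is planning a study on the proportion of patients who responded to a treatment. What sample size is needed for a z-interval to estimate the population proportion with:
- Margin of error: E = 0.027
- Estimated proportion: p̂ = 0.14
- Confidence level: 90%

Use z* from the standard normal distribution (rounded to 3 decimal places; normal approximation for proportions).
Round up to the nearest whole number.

Using z* for proportion z-interval (normal approximation).

For 90% confidence, z* = 1.645 (from standard normal table)

Sample size formula for proportion z-interval: n = z*²p̂(1-p̂)/E²

n = 1.645² × 0.14 × 0.86 / 0.027²
  = 2.706025 × 0.1204 / 0.000729
  = 446.9210

Round up to the nearest whole number: n = 447

447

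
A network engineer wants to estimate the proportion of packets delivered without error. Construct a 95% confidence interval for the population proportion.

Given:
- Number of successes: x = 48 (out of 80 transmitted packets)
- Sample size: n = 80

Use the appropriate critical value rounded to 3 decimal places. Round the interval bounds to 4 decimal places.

Sample proportion: p̂ = 48/80 = 0.600000

Check conditions for normal approximation:
  np̂ = 48 ≥ 10 ✓
  n(1-p̂) = 32 ≥ 10 ✓

The sample is large enough, so use a z-interval (normal approximation) for the proportion.

For 95% confidence, z* = 1.96 (from standard normal table)

Standard error: SE = √(p̂(1-p̂)/n) = √(0.600000×0.400000/80) = 0.05477226

Margin of error: E = z* × SE = 1.96 × 0.05477226 = 0.107354

Z-interval: p̂ ± E = 0.600000 ± 0.107354 = (0.492646, 0.707354)

Rounded to 4 decimal places:

(0.4926, 0.7074)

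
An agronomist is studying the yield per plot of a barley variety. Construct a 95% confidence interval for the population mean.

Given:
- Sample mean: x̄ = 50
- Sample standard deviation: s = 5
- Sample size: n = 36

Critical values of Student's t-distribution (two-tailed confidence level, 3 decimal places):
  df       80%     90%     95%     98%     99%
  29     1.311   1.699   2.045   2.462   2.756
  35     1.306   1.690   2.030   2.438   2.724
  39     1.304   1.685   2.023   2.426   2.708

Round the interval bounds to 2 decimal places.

The population standard deviation σ is unknown (only the sample standard deviation s is given), so use a t-interval with df = n - 1 = 36 - 1 = 35.

For 95% confidence with df = 35, t* = 2.030 (from t-table)

Standard error: SE = s/√n = 5/√36 = 0.833333

Margin of error: E = t* × SE = 2.030 × 0.833333 = 1.6917

T-interval: x̄ ± E = 50 ± 1.6917 = (48.3083, 51.6917)

Rounded to 2 decimal places:

(48.31, 51.69)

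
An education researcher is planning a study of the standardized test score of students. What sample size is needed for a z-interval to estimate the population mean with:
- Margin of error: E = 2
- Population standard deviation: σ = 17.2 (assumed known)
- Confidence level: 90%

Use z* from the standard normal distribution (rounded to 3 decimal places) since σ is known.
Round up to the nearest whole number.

Using z* since population σ is known (z-interval formula).

For 90% confidence, z* = 1.645 (from standard normal table)

Sample size formula for z-interval: n = (z*σ/E)²

n = (1.645 × 17.2 / 2)²
  = (14.147000)²
  = 200.1376

Round up to the nearest whole number: n = 201

201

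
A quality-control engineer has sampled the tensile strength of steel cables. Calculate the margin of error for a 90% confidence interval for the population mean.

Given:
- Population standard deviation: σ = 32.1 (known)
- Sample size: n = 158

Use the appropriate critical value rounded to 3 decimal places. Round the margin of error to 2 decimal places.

The population standard deviation σ is known, so use the z-interval margin of error formula.

For 90% confidence, z* = 1.645 (from standard normal table)

Margin of error formula for z-interval: E = z* × σ/√n

E = 1.645 × 32.1/√158
  = 1.645 × 2.553739
  = 4.2009

Rounded to 2 decimal places:

4.20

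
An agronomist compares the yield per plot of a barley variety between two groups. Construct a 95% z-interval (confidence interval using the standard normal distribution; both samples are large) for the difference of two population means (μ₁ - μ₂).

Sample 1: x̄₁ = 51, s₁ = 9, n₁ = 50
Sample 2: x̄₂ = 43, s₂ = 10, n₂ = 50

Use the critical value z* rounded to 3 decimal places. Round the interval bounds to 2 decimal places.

Both samples are large (n₁ = 50 ≥ 30, n₂ = 50 ≥ 30), so a z-interval for the difference of means applies.

Point estimate: x̄₁ - x̄₂ = 51 - 43 = 8

Standard error: SE = √(s₁²/n₁ + s₂²/n₂)
= √(9²/50 + 10²/50)
= √(1.620000 + 2.000000)
= 1.902630

For 95% confidence, z* = 1.96 (from standard normal table)
Margin of error: E = z* × SE = 1.96 × 1.902630 = 3.7292

Z-interval: (x̄₁ - x̄₂) ± E = 8 ± 3.7292 = (4.2708, 11.7292)

Rounded to 2 decimal places:

(4.27, 11.73)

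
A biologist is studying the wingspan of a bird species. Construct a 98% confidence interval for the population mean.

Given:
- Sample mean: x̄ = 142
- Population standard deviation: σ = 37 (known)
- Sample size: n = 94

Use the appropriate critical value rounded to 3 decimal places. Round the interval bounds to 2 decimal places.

The population standard deviation σ is known, so use a z-interval (standard normal critical value).

For 98% confidence, z* = 2.326 (from standard normal table)

Standard error: SE = σ/√n = 37/√94 = 3.816259

Margin of error: E = z* × SE = 2.326 × 3.816259 = 8.8766

Z-interval: x̄ ± E = 142 ± 8.8766 = (133.1234, 150.8766)

Rounded to 2 decimal places:

(133.12, 150.88)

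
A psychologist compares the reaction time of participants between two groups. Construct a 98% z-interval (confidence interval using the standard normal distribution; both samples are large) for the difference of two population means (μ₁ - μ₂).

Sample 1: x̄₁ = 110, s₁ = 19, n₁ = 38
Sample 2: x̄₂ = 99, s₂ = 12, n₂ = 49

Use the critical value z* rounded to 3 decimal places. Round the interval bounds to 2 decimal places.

Both samples are large (n₁ = 38 ≥ 30, n₂ = 49 ≥ 30), so a z-interval for the difference of means applies.

Point estimate: x̄₁ - x̄₂ = 110 - 99 = 11

Standard error: SE = √(s₁²/n₁ + s₂²/n₂)
= √(19²/38 + 12²/49)
= √(9.500000 + 2.938776)
= 3.526865

For 98% confidence, z* = 2.326 (from standard normal table)
Margin of error: E = z* × SE = 2.326 × 3.526865 = 8.2035

Z-interval: (x̄₁ - x̄₂) ± E = 11 ± 8.2035 = (2.7965, 19.2035)

Rounded to 2 decimal places:

(2.80, 19.20)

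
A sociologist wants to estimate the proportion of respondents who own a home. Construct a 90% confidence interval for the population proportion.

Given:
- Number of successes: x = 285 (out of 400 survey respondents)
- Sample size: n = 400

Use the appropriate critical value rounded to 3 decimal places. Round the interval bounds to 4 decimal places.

Sample proportion: p̂ = 285/400 = 0.712500

Check conditions for normal approximation:
  np̂ = 285 ≥ 10 ✓
  n(1-p̂) = 115 ≥ 10 ✓

The sample is large enough, so use a z-interval (normal approximation) for the proportion.

For 90% confidence, z* = 1.645 (from standard normal table)

Standard error: SE = √(p̂(1-p̂)/n) = √(0.712500×0.287500/400) = 0.02262983

Margin of error: E = z* × SE = 1.645 × 0.02262983 = 0.037226

Z-interval: p̂ ± E = 0.712500 ± 0.037226 = (0.675274, 0.749726)

Rounded to 4 decimal places:

(0.6753, 0.7497)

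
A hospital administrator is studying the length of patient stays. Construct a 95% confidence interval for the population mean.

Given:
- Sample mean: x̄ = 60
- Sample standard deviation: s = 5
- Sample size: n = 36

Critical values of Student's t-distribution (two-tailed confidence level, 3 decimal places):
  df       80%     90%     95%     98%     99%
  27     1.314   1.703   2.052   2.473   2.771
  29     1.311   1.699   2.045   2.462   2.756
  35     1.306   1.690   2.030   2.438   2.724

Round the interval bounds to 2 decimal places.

The population standard deviation σ is unknown (only the sample standard deviation s is given), so use a t-interval with df = n - 1 = 36 - 1 = 35.

For 95% confidence with df = 35, t* = 2.030 (from t-table)

Standard error: SE = s/√n = 5/√36 = 0.833333

Margin of error: E = t* × SE = 2.030 × 0.833333 = 1.6917

T-interval: x̄ ± E = 60 ± 1.6917 = (58.3083, 61.6917)

Rounded to 2 decimal places:

(58.31, 61.69)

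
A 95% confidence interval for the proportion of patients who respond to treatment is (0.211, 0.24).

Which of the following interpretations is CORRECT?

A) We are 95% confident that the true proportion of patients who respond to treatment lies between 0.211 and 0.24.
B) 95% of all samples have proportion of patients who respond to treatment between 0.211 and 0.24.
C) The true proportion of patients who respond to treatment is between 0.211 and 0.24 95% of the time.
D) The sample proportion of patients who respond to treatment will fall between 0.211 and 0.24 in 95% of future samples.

A confidence interval represents our confidence in the procedure, not a probability statement about the parameter.

Key concept: If we repeated this sampling process many times and computed a 95% CI each time, about 95% of those intervals would contain the true population parameter.

For this specific interval (0.211, 0.24):
- Midpoint (point estimate): 0.2255
- Margin of error: 0.0145

The correct interpretation is the one stating confidence that the true parameter lies in the interval — option A.

A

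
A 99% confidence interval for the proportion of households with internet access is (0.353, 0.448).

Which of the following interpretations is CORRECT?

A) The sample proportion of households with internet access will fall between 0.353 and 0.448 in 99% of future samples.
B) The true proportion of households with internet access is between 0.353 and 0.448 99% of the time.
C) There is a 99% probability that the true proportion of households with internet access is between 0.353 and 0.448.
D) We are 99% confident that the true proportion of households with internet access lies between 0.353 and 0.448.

A confidence interval represents our confidence in the procedure, not a probability statement about the parameter.

Key concept: If we repeated this sampling process many times and computed a 99% CI each time, about 99% of those intervals would contain the true population parameter.

For this specific interval (0.353, 0.448):
- Midpoint (point estimate): 0.4005
- Margin of error: 0.0475

The correct interpretation is the one stating confidence that the true parameter lies in the interval — option D.

D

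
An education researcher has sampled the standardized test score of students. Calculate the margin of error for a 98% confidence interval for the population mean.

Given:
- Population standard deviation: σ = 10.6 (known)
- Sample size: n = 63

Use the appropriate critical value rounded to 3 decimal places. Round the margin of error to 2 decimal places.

The population standard deviation σ is known, so use the z-interval margin of error formula.

For 98% confidence, z* = 2.326 (from standard normal table)

Margin of error formula for z-interval: E = z* × σ/√n

E = 2.326 × 10.6/√63
  = 2.326 × 1.335474
  = 3.1063

Rounded to 2 decimal places:

3.11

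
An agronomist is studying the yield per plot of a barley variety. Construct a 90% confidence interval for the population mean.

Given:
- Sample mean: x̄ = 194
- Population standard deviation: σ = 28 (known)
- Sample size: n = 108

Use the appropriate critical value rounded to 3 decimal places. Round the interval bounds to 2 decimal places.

The population standard deviation σ is known, so use a z-interval (standard normal critical value).

For 90% confidence, z* = 1.645 (from standard normal table)

Standard error: SE = σ/√n = 28/√108 = 2.694301

Margin of error: E = z* × SE = 1.645 × 2.694301 = 4.4321

Z-interval: x̄ ± E = 194 ± 4.4321 = (189.5679, 198.4321)

Rounded to 2 decimal places:

(189.57, 198.43)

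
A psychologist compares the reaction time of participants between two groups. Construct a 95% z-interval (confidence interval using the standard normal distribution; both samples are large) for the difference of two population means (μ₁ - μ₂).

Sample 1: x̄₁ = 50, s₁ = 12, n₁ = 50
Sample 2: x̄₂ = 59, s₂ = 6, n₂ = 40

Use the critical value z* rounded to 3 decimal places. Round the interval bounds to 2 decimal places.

Both samples are large (n₁ = 50 ≥ 30, n₂ = 40 ≥ 30), so a z-interval for the difference of means applies.

Point estimate: x̄₁ - x̄₂ = 50 - 59 = -9

Standard error: SE = √(s₁²/n₁ + s₂²/n₂)
= √(12²/50 + 6²/40)
= √(2.880000 + 0.900000)
= 1.944222

For 95% confidence, z* = 1.96 (from standard normal table)
Margin of error: E = z* × SE = 1.96 × 1.944222 = 3.8107

Z-interval: (x̄₁ - x̄₂) ± E = -9 ± 3.8107 = (-12.8107, -5.1893)

Rounded to 2 decimal places:

(-12.81, -5.19)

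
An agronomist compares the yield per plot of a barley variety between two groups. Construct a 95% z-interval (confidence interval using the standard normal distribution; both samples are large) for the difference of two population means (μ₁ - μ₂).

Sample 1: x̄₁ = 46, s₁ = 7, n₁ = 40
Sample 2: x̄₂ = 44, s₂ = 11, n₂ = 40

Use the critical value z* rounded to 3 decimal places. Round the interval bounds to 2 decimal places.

Both samples are large (n₁ = 40 ≥ 30, n₂ = 40 ≥ 30), so a z-interval for the difference of means applies.

Point estimate: x̄₁ - x̄₂ = 46 - 44 = 2

Standard error: SE = √(s₁²/n₁ + s₂²/n₂)
= √(7²/40 + 11²/40)
= √(1.225000 + 3.025000)
= 2.061553

For 95% confidence, z* = 1.96 (from standard normal table)
Margin of error: E = z* × SE = 1.96 × 2.061553 = 4.0406

Z-interval: (x̄₁ - x̄₂) ± E = 2 ± 4.0406 = (-2.0406, 6.0406)

Rounded to 2 decimal places:

(-2.04, 6.04)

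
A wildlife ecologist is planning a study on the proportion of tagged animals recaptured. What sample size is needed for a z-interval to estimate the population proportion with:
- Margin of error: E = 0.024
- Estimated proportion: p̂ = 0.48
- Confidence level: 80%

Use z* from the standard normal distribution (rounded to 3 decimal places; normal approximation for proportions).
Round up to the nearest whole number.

Using z* for proportion z-interval (normal approximation).

For 80% confidence, z* = 1.282 (from standard normal table)

Sample size formula for proportion z-interval: n = z*²p̂(1-p̂)/E²

n = 1.282² × 0.48 × 0.52 / 0.024²
  = 1.643524 × 0.2496 / 0.000576
  = 712.1937

Round up to the nearest whole number: n = 713

713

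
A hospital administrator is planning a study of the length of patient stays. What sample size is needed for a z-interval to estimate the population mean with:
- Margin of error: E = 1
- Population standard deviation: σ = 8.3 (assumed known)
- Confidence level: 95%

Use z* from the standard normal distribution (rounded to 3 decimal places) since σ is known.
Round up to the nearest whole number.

Using z* since population σ is known (z-interval formula).

For 95% confidence, z* = 1.96 (from standard normal table)

Sample size formula for z-interval: n = (z*σ/E)²

n = (1.96 × 8.3 / 1)²
  = (16.268000)²
  = 264.6478

Round up to the nearest whole number: n = 265

265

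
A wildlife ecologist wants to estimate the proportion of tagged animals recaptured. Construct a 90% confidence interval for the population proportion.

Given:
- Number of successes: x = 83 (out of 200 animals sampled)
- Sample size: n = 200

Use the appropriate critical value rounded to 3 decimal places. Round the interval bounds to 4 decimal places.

Sample proportion: p̂ = 83/200 = 0.415000

Check conditions for normal approximation:
  np̂ = 83 ≥ 10 ✓
  n(1-p̂) = 117 ≥ 10 ✓

The sample is large enough, so use a z-interval (normal approximation) for the proportion.

For 90% confidence, z* = 1.645 (from standard normal table)

Standard error: SE = √(p̂(1-p̂)/n) = √(0.415000×0.585000/200) = 0.03484071

Margin of error: E = z* × SE = 1.645 × 0.03484071 = 0.057313

Z-interval: p̂ ± E = 0.415000 ± 0.057313 = (0.357687, 0.472313)

Rounded to 4 decimal places:

(0.3577, 0.4723)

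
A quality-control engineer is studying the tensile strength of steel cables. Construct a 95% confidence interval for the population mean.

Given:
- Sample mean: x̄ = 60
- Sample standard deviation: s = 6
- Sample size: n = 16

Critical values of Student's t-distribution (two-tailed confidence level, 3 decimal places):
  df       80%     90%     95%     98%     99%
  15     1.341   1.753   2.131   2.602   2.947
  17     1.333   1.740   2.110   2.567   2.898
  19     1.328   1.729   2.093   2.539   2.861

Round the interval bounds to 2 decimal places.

The population standard deviation σ is unknown (only the sample standard deviation s is given), so use a t-interval with df = n - 1 = 16 - 1 = 15.

For 95% confidence with df = 15, t* = 2.131 (from t-table)

Standard error: SE = s/√n = 6/√16 = 1.500000

Margin of error: E = t* × SE = 2.131 × 1.500000 = 3.1965

T-interval: x̄ ± E = 60 ± 3.1965 = (56.8035, 63.1965)

Rounded to 2 decimal places:

(56.80, 63.20)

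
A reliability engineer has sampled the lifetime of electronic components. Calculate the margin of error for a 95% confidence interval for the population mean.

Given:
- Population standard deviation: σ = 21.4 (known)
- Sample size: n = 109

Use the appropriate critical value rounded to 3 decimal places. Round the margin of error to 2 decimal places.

The population standard deviation σ is known, so use the z-interval margin of error formula.

For 95% confidence, z* = 1.96 (from standard normal table)

Margin of error formula for z-interval: E = z* × σ/√n

E = 1.96 × 21.4/√109
  = 1.96 × 2.049748
  = 4.0175

Rounded to 2 decimal places:

4.02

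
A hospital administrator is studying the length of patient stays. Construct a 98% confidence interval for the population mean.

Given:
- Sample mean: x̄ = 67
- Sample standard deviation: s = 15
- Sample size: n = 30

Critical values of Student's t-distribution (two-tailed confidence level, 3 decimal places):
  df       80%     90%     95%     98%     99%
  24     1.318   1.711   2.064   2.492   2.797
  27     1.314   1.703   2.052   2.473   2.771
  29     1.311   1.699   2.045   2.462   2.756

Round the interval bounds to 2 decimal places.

The population standard deviation σ is unknown (only the sample standard deviation s is given), so use a t-interval with df = n - 1 = 30 - 1 = 29.

For 98% confidence with df = 29, t* = 2.462 (from t-table)

Standard error: SE = s/√n = 15/√30 = 2.738613

Margin of error: E = t* × SE = 2.462 × 2.738613 = 6.7425

T-interval: x̄ ± E = 67 ± 6.7425 = (60.2575, 73.7425)

Rounded to 2 decimal places:

(60.26, 73.74)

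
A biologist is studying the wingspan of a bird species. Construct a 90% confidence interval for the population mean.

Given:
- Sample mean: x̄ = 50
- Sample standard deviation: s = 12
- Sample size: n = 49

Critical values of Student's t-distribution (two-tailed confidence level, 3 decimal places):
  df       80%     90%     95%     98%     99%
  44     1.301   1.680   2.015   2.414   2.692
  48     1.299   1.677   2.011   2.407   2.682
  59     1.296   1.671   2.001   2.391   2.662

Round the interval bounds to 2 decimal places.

The population standard deviation σ is unknown (only the sample standard deviation s is given), so use a t-interval with df = n - 1 = 49 - 1 = 48.

For 90% confidence with df = 48, t* = 1.677 (from t-table)

Standard error: SE = s/√n = 12/√49 = 1.714286

Margin of error: E = t* × SE = 1.677 × 1.714286 = 2.8749

T-interval: x̄ ± E = 50 ± 2.8749 = (47.1251, 52.8749)

Rounded to 2 decimal places:

(47.13, 52.87)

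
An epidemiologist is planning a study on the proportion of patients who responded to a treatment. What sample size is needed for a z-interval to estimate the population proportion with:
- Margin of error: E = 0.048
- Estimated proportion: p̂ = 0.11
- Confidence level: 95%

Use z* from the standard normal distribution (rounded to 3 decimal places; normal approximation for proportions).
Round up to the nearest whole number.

Using z* for proportion z-interval (normal approximation).

For 95% confidence, z* = 1.96 (from standard normal table)

Sample size formula for proportion z-interval: n = z*²p̂(1-p̂)/E²

n = 1.96² × 0.11 × 0.89 / 0.048²
  = 3.8416 × 0.0979 / 0.002304
  = 163.2347

Round up to the nearest whole number: n = 164

164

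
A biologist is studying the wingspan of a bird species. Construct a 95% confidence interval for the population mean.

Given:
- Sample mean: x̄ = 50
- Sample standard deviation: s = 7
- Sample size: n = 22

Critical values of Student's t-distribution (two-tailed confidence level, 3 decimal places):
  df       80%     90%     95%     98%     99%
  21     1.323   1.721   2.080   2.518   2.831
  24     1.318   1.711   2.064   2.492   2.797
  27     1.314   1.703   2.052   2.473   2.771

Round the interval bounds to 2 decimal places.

The population standard deviation σ is unknown (only the sample standard deviation s is given), so use a t-interval with df = n - 1 = 22 - 1 = 21.

For 95% confidence with df = 21, t* = 2.080 (from t-table)

Standard error: SE = s/√n = 7/√22 = 1.492405

Margin of error: E = t* × SE = 2.080 × 1.492405 = 3.1042

T-interval: x̄ ± E = 50 ± 3.1042 = (46.8958, 53.1042)

Rounded to 2 decimal places:

(46.90, 53.10)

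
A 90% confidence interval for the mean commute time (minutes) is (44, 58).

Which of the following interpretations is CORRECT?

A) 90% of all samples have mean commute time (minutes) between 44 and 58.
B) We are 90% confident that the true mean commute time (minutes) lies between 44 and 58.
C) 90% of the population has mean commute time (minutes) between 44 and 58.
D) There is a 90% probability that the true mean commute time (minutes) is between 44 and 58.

A confidence interval represents our confidence in the procedure, not a probability statement about the parameter.

Key concept: If we repeated this sampling process many times and computed a 90% CI each time, about 90% of those intervals would contain the true population parameter.

For this specific interval (44, 58):
- Midpoint (point estimate): 51
- Margin of error: 7

The correct interpretation is the one stating confidence that the true parameter lies in the interval — option B.

B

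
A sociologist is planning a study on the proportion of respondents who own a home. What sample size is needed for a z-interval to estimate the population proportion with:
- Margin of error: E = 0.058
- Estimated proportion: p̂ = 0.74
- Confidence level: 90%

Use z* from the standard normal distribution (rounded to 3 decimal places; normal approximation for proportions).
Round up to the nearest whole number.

Using z* for proportion z-interval (normal approximation).

For 90% confidence, z* = 1.645 (from standard normal table)

Sample size formula for proportion z-interval: n = z*²p̂(1-p̂)/E²

n = 1.645² × 0.74 × 0.26 / 0.058²
  = 2.706025 × 0.1924 / 0.003364
  = 154.7679

Round up to the nearest whole number: n = 155

155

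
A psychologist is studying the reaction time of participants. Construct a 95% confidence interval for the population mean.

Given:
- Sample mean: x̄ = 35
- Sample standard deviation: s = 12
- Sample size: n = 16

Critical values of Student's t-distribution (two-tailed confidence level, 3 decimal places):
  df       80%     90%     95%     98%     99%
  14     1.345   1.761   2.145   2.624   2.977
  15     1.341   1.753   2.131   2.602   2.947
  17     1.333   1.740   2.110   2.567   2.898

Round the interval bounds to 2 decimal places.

The population standard deviation σ is unknown (only the sample standard deviation s is given), so use a t-interval with df = n - 1 = 16 - 1 = 15.

For 95% confidence with df = 15, t* = 2.131 (from t-table)

Standard error: SE = s/√n = 12/√16 = 3.000000

Margin of error: E = t* × SE = 2.131 × 3.000000 = 6.3930

T-interval: x̄ ± E = 35 ± 6.3930 = (28.6070, 41.3930)

Rounded to 2 decimal places:

(28.61, 41.39)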